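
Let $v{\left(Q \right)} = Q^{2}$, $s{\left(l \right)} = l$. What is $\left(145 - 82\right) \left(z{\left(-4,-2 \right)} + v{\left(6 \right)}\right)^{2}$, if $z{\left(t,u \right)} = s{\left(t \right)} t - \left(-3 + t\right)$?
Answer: $219303$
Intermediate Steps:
$z{\left(t,u \right)} = 3 + t^{2} - t$ ($z{\left(t,u \right)} = t t - \left(-3 + t\right) = t^{2} - \left(-3 + t\right) = 3 + t^{2} - t$)
$\left(145 - 82\right) \left(z{\left(-4,-2 \right)} + v{\left(6 \right)}\right)^{2} = \left(145 - 82\right) \left(\left(3 + \left(-4\right)^{2} - -4\right) + 6^{2}\right)^{2} = 63 \left(\left(3 + 16 + 4\right) + 36\right)^{2} = 63 \left(23 + 36\right)^{2} = 63 \cdot 59^{2} = 63 \cdot 3481 = 219303$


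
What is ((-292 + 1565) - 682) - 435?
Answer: 156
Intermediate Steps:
((-292 + 1565) - 682) - 435 = (1273 - 682) - 435 = 591 - 435 = 156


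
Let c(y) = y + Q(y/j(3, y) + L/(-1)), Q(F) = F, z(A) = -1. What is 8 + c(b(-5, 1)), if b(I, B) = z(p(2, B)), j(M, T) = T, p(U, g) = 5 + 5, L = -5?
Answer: 13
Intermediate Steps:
p(U, g) = 10
b(I, B) = -1
c(y) = 6 + y (c(y) = y + (y/y - 5/(-1)) = y + (1 - 5*(-1)) = y + (1 + 5) = y + 6 = 6 + y)
8 + c(b(-5, 1)) = 8 + (6 - 1) = 8 + 5 = 13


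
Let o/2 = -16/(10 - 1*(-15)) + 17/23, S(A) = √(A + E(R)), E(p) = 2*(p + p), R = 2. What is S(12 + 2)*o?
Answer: 114*√22/575 ≈ 0.92993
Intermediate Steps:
E(p) = 4*p (E(p) = 2*(2*p) = 4*p)
S(A) = √(8 + A) (S(A) = √(A + 4*2) = √(A + 8) = √(8 + A))
o = 114/575 (o = 2*(-16/(10 - 1*(-15)) + 17/23) = 2*(-16/(10 + 15) + 17*(1/23)) = 2*(-16/25 + 17/23) = 2*(57/575) = 114/575 ≈ 0.19826)
S(12 + 2)*o = √(8 + (12 + 2))*(114/575) = √(8 + 14)*(114/575) = √22*(114/575) = 114*√22/575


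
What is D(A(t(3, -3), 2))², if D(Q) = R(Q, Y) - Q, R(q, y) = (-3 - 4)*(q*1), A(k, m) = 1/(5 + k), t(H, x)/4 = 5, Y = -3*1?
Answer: 64/625 ≈ 0.10240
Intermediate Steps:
Y = -3
t(H, x) = 20 (t(H, x) = 4*5 = 20)
R(q, y) = -7*q
D(Q) = -8*Q (D(Q) = -7*Q - Q = -8*Q)
D(A(t(3, -3), 2))² = (-8/(5 + 20))² = (-8/25)² = 64/625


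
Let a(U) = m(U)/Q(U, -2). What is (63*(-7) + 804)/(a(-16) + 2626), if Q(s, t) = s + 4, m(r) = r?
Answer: 1089/7882 ≈ 0.13816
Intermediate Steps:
Q(s, t) = 4 + s
a(U) = U/(4 + U)
(63*(-7) + 804)/(a(-16) + 2626) = (63*(-7) + 804)/(-16/(4 - 16) + 2626) = (-441 + 804)/(-16/(-12) + 2626) = 363/(-16*(-1/12) + 2626) = 363/(4/3 + 2626) = 363/(7882/3) = 363*(3/7882) = 1089/7882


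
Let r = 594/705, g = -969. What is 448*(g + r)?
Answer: -101927616/235 ≈ -4.3373e+5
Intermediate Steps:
r = 198/235 (r = 594*(1/705) = 198/235 ≈ 0.84255)
448*(g + r) = 448*(-969 + 198/235) = 448*(-227517/235) = -101927616/235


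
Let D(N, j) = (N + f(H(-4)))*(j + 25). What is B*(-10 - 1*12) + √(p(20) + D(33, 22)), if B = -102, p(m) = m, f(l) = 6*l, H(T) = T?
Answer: 2244 + √443 ≈ 2265.0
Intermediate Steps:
D(N, j) = (-24 + N)*(25 + j) (D(N, j) = (N + 6*(-4))*(j + 25) = (N - 24)*(25 + j) = (-24 + N)*(25 + j))
B*(-10 - 1*12) + √(p(20) + D(33, 22)) = -102*(-10 - 1*12) + √(20 + (-600 - 24*22 + 25*33 + 33*22)) = -102*(-10 - 12) + √(20 + (-600 - 528 + 825 + 726)) = -102*(-22) + √(20 + 423) = 2244 + √443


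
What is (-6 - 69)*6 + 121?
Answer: -329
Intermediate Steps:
(-6 - 69)*6 + 121 = -75*6 + 121 = -450 + 121 = -329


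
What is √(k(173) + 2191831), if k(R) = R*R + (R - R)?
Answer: 8*√34715 ≈ 1490.6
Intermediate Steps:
k(R) = R² (k(R) = R² + 0 = R²)
√(k(173) + 2191831) = √(173² + 2191831) = √(29929 + 2191831) = √2221760 = 8*√34715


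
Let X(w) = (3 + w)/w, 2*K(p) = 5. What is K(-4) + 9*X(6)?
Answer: 16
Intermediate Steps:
K(p) = 5/2 (K(p) = (½)*5 = 5/2)
X(w) = (3 + w)/w
K(-4) + 9*X(6) = 5/2 + 9*((3 + 6)/6) = 5/2 + 9*((⅙)*9) = 5/2 + 9*(3/2) = 5/2 + 27/2 = 16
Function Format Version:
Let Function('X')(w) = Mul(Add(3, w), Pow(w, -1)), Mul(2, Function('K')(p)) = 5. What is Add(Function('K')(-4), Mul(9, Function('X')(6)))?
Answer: 16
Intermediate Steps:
Function('K')(p) = Rational(5, 2) (Function('K')(p) = Mul(Rational(1, 2), 5) = Rational(5, 2))
Function('X')(w) = Mul(Pow(w, -1), Add(3, w))
Add(Function('K')(-4), Mul(9, Function('X')(6))) = Add(Rational(5, 2), Mul(9, Mul(Pow(6, -1), Add(3, 6)))) = Add(Rational(5, 2), Mul(9, Mul(Rational(1, 6), 9))) = Add(Rational(5, 2), Mul(9, Rational(3, 2))) = Add(Rational(5, 2), Rational(27, 2)) = 16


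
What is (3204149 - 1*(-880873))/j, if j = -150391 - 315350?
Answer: -1361674/155247 ≈ -8.7710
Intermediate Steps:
j = -465741
(3204149 - 1*(-880873))/j = (3204149 - 1*(-880873))/(-465741) = (3204149 + 880873)*(-1/465741) = 4085022*(-1/465741) = -1361674/155247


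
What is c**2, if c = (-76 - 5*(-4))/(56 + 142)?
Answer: 784/9801 ≈ 0.079992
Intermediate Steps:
c = -28/99 (c = (-76 + 20)/198 = -56*1/198 = -28/99 ≈ -0.28283)
c**2 = (-28/99)**2 = 784/9801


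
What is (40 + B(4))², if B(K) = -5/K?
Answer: 24025/16 ≈ 1501.6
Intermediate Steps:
(40 + B(4))² = (40 - 5/4)² = (155/4)² = 24025/16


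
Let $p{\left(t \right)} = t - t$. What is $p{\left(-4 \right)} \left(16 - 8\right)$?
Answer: $0$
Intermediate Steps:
$p{\left(t \right)} = 0$
$p{\left(-4 \right)} \left(16 - 8\right) = 0 \left(16 - 8\right) = 0 \cdot 8 = 0$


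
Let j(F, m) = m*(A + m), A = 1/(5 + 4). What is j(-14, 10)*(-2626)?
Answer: -2389660/9 ≈ -2.6552e+5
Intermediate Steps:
A = ⅑ (A = 1/9 = ⅑ ≈ 0.11111)
j(F, m) = m*(⅑ + m)
j(-14, 10)*(-2626) = (10*(⅑ + 10))*(-2626) = (10*(91/9))*(-2626) = (910/9)*(-2626) = -2389660/9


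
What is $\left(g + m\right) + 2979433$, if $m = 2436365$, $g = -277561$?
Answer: $5138237$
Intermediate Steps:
$\left(g + m\right) + 2979433 = \left(-277561 + 2436365\right) + 2979433 = 2158804 + 2979433 = 5138237$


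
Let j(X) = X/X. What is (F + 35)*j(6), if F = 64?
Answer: 99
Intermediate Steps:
j(X) = 1
(F + 35)*j(6) = (64 + 35)*1 = 99*1 = 99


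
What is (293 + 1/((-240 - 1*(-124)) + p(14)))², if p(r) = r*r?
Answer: 549480481/6400 ≈ 85856.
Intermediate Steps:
p(r) = r²
(293 + 1/((-240 - 1*(-124)) + p(14)))² = (293 + 1/((-240 - 1*(-124)) + 14²))² = (293 + 1/((-240 + 124) + 196))² = (293 + 1/(-116 + 196))² = (293 + 1/80)² = (23441/80)² = 549480481/6400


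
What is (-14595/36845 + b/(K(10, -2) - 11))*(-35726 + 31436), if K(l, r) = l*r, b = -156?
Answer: -4543431750/228439 ≈ -19889.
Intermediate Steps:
(-14595/36845 + b/(K(10, -2) - 11))*(-35726 + 31436) = (-14595/36845 - 156/(10*(-2) - 11))*(-35726 + 31436) = (-14595*1/36845 - 156/(-20 - 11))*(-4290) = (-2919/7369 - 156/(-31))*(-4290) = (-2919/7369 - 1/31*(-156))*(-4290) = (-2919/7369 + 156/31)*(-4290) = (1059075/228439)*(-4290) = -4543431750/228439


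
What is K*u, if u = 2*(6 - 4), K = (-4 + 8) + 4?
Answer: 32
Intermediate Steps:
K = 8 (K = 4 + 4 = 8)
u = 4 (u = 2*2 = 4)
K*u = 8*4 = 32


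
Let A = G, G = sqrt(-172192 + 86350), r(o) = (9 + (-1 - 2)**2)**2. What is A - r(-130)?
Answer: -324 + 3*I*sqrt(9538) ≈ -324.0 + 292.99*I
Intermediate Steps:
r(o) = 324 (r(o) = (9 + (-3)**2)**2 = (9 + 9)**2 = 18**2 = 324)
G = 3*I*sqrt(9538) (G = sqrt(-85842) = 3*I*sqrt(9538) ≈ 292.99*I)
A = 3*I*sqrt(9538) ≈ 292.99*I
A - r(-130) = 3*I*sqrt(9538) - 1*324 = 3*I*sqrt(9538) - 324 = -324 + 3*I*sqrt(9538)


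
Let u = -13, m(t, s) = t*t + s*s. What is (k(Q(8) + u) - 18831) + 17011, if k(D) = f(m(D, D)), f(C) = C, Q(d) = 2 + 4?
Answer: -1722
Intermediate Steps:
Q(d) = 6
m(t, s) = s² + t² (m(t, s) = t² + s² = s² + t²)
k(D) = 2*D² (k(D) = D² + D² = 2*D²)
(k(Q(8) + u) - 18831) + 17011 = (2*(6 - 13)² - 18831) + 17011 = (2*(-7)² - 18831) + 17011 = (2*49 - 18831) + 17011 = (98 - 18831) + 17011 = -18733 + 17011 = -1722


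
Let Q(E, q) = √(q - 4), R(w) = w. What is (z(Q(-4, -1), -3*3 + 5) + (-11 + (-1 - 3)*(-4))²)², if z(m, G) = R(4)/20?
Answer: 15876/25 ≈ 635.04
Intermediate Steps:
Q(E, q) = √(-4 + q)
z(m, G) = ⅕ (z(m, G) = 4/20 = 4*(1/20) = ⅕)
(z(Q(-4, -1), -3*3 + 5) + (-11 + (-1 - 3)*(-4))²)² = (⅕ + (-11 + (-1 - 3)*(-4))²)² = (⅕ + (-11 - 4*(-4))²)² = (⅕ + (-11 + 16)²)² = (⅕ + 5²)² = (⅕ + 25)² = (126/5)² = 15876/25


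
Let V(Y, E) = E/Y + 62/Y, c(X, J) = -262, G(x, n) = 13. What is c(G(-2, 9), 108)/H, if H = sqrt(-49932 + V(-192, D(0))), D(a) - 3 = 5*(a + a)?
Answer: 2096*I*sqrt(28761027)/9587009 ≈ 1.1725*I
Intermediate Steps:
D(a) = 3 + 10*a (D(a) = 3 + 5*(a + a) = 3 + 5*(2*a) = 3 + 10*a)
V(Y, E) = 62/Y + E/Y
H = I*sqrt(28761027)/24 (H = sqrt(-49932 + (62 + (3 + 10*0))/(-192)) = sqrt(-49932 - (62 + (3 + 0))/192) = sqrt(-49932 - (62 + 3)/192) = sqrt(-49932 - 1/192*65) = sqrt(-49932 - 65/192) = sqrt(-9587009/192) = I*sqrt(28761027)/24 ≈ 223.46*I)
c(G(-2, 9), 108)/H = -262*(-8*I*sqrt(28761027)/9587009) = -(-2096)*I*sqrt(28761027)/9587009 = 2096*I*sqrt(28761027)/9587009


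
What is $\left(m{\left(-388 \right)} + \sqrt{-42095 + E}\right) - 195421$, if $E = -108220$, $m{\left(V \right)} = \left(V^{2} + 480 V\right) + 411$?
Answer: $-230706 + i \sqrt{150315} \approx -2.3071 \cdot 10^{5} + 387.7 i$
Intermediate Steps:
$m{\left(V \right)} = 411 + V^{2} + 480 V$
$\left(m{\left(-388 \right)} + \sqrt{-42095 + E}\right) - 195421 = \left(\left(411 + \left(-388\right)^{2} + 480 \left(-388\right)\right) + \sqrt{-42095 - 108220}\right) - 195421 = \left(\left(411 + 150544 - 186240\right) + \sqrt{-150315}\right) - 195421 = \left(-35285 + i \sqrt{150315}\right) - 195421 = -230706 + i \sqrt{150315}$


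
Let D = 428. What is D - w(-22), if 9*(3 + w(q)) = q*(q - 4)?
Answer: 3307/9 ≈ 367.44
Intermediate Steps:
w(q) = -3 + q*(-4 + q)/9 (w(q) = -3 + (q*(q - 4))/9 = -3 + (q*(-4 + q))/9 = -3 + q*(-4 + q)/9)
D - w(-22) = 428 - (-3 - 4/9*(-22) + (⅑)*(-22)²) = 428 - (-3 + 88/9 + (⅑)*484) = 428 - (-3 + 88/9 + 484/9) = 428 - 1*545/9 = 428 - 545/9 = 3307/9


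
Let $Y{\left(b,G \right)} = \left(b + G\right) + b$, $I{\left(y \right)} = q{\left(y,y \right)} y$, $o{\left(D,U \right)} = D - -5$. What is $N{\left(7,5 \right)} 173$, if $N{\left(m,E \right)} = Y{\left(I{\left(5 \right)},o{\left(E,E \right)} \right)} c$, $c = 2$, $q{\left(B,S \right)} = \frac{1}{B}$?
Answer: $4152$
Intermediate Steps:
$o{\left(D,U \right)} = 5 + D$ ($o{\left(D,U \right)} = D + 5 = 5 + D$)
$I{\left(y \right)} = 1$ ($I{\left(y \right)} = \frac{y}{y} = 1$)
$Y{\left(b,G \right)} = G + 2 b$ ($Y{\left(b,G \right)} = \left(G + b\right) + b = G + 2 b$)
$N{\left(m,E \right)} = 14 + 2 E$ ($N{\left(m,E \right)} = \left(\left(5 + E\right) + 2 \cdot 1\right) 2 = \left(\left(5 + E\right) + 2\right) 2 = \left(7 + E\right) 2 = 14 + 2 E$)
$N{\left(7,5 \right)} 173 = \left(14 + 2 \cdot 5\right) 173 = \left(14 + 10\right) 173 = 24 \cdot 173 = 4152$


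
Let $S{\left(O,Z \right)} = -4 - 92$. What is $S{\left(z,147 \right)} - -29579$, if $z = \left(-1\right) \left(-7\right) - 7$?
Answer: $29483$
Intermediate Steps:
$z = 0$ ($z = 7 - 7 = 0$)
$S{\left(O,Z \right)} = -96$ ($S{\left(O,Z \right)} = -4 - 92 = -96$)
$S{\left(z,147 \right)} - -29579 = -96 - -29579 = -96 + 29579 = 29483$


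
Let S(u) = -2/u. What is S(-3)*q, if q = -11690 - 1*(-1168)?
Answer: -21044/3 ≈ -7014.7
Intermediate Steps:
q = -10522 (q = -11690 + 1168 = -10522)
S(-3)*q = -2/(-3)*(-10522) = -2*(-1/3)*(-10522) = (2/3)*(-10522) = -21044/3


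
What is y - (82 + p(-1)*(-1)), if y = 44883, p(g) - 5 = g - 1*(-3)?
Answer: 44808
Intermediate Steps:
p(g) = 8 + g (p(g) = 5 + (g - 1*(-3)) = 5 + (g + 3) = 5 + (3 + g) = 8 + g)
y - (82 + p(-1)*(-1)) = 44883 - (82 + (8 - 1)*(-1)) = 44883 - (82 + 7*(-1)) = 44883 - (82 - 7) = 44883 - 1*75 = 44883 - 75 = 44808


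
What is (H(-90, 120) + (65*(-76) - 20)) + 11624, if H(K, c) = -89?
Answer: 6575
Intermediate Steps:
(H(-90, 120) + (65*(-76) - 20)) + 11624 = (-89 + (65*(-76) - 20)) + 11624 = (-89 + (-4940 - 20)) + 11624 = (-89 - 4960) + 11624 = -5049 + 11624 = 6575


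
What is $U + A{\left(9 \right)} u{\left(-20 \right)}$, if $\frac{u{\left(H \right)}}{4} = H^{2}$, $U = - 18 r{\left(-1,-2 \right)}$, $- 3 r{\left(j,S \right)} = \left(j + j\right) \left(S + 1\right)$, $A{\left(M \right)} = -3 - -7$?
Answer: $6412$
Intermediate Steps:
$A{\left(M \right)} = 4$ ($A{\left(M \right)} = -3 + 7 = 4$)
$r{\left(j,S \right)} = - \frac{2 j \left(1 + S\right)}{3}$ ($r{\left(j,S \right)} = - \frac{\left(j + j\right) \left(S + 1\right)}{3} = - \frac{2 j \left(1 + S\right)}{3}$)
$U = 12$ ($U = - 18 \left(\left(- \frac{2}{3}\right) \left(-1\right) \left(1 - 2\right)\right) = - 18 \left(\left(- \frac{2}{3}\right) \left(-1\right) \left(-1\right)\right) = \left(-18\right) \left(- \frac{2}{3}\right) = 12$)
$u{\left(H \right)} = 4 H^{2}$
$U + A{\left(9 \right)} u{\left(-20 \right)} = 12 + 4 \cdot 4 \left(-20\right)^{2} = 12 + 4 \cdot 4 \cdot 400 = 12 + 4 \cdot 1600 = 12 + 6400 = 6412$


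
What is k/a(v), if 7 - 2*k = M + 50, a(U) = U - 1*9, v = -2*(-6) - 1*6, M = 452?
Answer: 165/2 ≈ 82.500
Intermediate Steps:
v = 6 (v = 12 - 6 = 6)
a(U) = -9 + U (a(U) = U - 9 = -9 + U)
k = -495/2 (k = 7/2 - (452 + 50)/2 = 7/2 - 1/2*502 = 7/2 - 251 = -495/2 ≈ -247.50)
k/a(v) = -495/(2*(-9 + 6)) = -495/2/(-3) = -495/2*(-1/3) = 165/2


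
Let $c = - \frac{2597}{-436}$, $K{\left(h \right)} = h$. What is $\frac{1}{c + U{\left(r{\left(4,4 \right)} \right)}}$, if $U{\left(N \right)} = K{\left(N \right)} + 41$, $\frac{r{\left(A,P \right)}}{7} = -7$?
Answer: $- \frac{436}{891} \approx -0.48934$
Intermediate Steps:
$r{\left(A,P \right)} = -49$ ($r{\left(A,P \right)} = 7 \left(-7\right) = -49$)
$U{\left(N \right)} = 41 + N$ ($U{\left(N \right)} = N + 41 = 41 + N$)
$c = \frac{2597}{436}$ ($c = \left(-2597\right) \left(- \frac{1}{436}\right) = \frac{2597}{436} \approx 5.9564$)
$\frac{1}{c + U{\left(r{\left(4,4 \right)} \right)}} = \frac{1}{\frac{2597}{436} + \left(41 - 49\right)} = \frac{1}{\frac{2597}{436} - 8} = \frac{1}{- \frac{891}{436}} = - \frac{436}{891}$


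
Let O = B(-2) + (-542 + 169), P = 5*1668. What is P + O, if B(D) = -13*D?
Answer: 7993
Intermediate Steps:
P = 8340
O = -347 (O = -13*(-2) + (-542 + 169) = 26 - 373 = -347)
P + O = 8340 - 347 = 7993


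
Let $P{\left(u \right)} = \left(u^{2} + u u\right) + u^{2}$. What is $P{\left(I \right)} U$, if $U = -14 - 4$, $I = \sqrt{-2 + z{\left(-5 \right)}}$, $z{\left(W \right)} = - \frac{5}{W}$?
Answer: $54$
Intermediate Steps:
$I = i$ ($I = \sqrt{-2 - \frac{5}{-5}} = \sqrt{-2 - -1} = \sqrt{-2 + 1} = \sqrt{-1} = i \approx 1.0 i$)
$P{\left(u \right)} = 3 u^{2}$ ($P{\left(u \right)} = \left(u^{2} + u^{2}\right) + u^{2} = 2 u^{2} + u^{2} = 3 u^{2}$)
$U = -18$ ($U = -14 - 4 = -18$)
$P{\left(I \right)} U = 3 i^{2} \left(-18\right) = 3 \left(-1\right) \left(-18\right) = \left(-3\right) \left(-18\right) = 54$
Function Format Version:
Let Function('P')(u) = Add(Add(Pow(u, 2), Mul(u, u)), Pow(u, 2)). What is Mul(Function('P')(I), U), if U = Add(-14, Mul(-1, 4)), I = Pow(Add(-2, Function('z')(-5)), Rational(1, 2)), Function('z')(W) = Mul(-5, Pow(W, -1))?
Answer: 54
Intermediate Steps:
I
Function('P')(u) = Mul(3, Pow(u, 2)) (Function('P')(u) = Add(Add(Pow(u, 2), Pow(u, 2)), Pow(u, 2)) = Add(Mul(2, Pow(u, 2)), Pow(u, 2)) = Mul(3, Pow(u, 2)))
U = -18 (U = Add(-14, -4) = -18)
Mul(Function('P')(I), U) = Mul(Mul(3, Pow(I, 2)), -18) = Mul(Mul(3, -1), -18) = Mul(-3, -18) = 54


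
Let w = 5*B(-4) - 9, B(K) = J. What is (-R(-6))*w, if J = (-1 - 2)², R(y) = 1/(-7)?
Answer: 36/7 ≈ 5.1429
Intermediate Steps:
R(y) = -⅐
J = 9 (J = (-3)² = 9)
B(K) = 9
w = 36 (w = 5*9 - 9 = 45 - 9 = 36)
(-R(-6))*w = -1*(-⅐)*36 = (⅐)*36 = 36/7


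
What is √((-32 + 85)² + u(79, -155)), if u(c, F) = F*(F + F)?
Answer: 3*√5651 ≈ 225.52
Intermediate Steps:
u(c, F) = 2*F² (u(c, F) = F*(2*F) = 2*F²)
√((-32 + 85)² + u(79, -155)) = √((-32 + 85)² + 2*(-155)²) = √(53² + 2*24025) = √(2809 + 48050) = √50859 = 3*√5651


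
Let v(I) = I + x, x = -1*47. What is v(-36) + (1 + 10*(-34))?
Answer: -422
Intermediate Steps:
x = -47
v(I) = -47 + I (v(I) = I - 47 = -47 + I)
v(-36) + (1 + 10*(-34)) = (-47 - 36) + (1 + 10*(-34)) = -83 + (1 - 340) = -83 - 339 = -422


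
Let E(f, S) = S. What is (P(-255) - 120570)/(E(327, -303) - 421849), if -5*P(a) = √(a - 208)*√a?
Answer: 60285/211076 - √118065/2110760 ≈ 0.28545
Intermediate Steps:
P(a) = -√a*√(-208 + a)/5 (P(a) = -√(a - 208)*√a/5 = -√(-208 + a)*√a/5 = -√a*√(-208 + a)/5)
(P(-255) - 120570)/(E(327, -303) - 421849) = (-√(-255)*√(-208 - 255)/5 - 120570)/(-303 - 421849) = (-I*√255*√(-463)/5 - 120570)/(-422152) = (-I*√255*I*√463/5 - 120570)*(-1/422152) = (√118065/5 - 120570)*(-1/422152) = (-120570 + √118065/5)*(-1/422152) = 60285/211076 - √118065/2110760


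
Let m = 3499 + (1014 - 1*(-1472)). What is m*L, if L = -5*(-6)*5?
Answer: 897750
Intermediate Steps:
m = 5985 (m = 3499 + (1014 + 1472) = 3499 + 2486 = 5985)
L = 150 (L = 30*5 = 150)
m*L = 5985*150 = 897750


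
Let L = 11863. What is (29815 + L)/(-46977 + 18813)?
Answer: -20839/14082 ≈ -1.4798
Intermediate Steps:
(29815 + L)/(-46977 + 18813) = (29815 + 11863)/(-46977 + 18813) = 41678/(-28164) = 41678*(-1/28164) = -20839/14082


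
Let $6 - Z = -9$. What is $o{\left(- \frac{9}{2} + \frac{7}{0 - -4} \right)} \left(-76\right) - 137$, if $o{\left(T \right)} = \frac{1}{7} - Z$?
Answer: $\frac{6945}{7} \approx 992.14$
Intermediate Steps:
$Z = 15$ ($Z = 6 - -9 = 6 + 9 = 15$)
$o{\left(T \right)} = - \frac{104}{7}$ ($o{\left(T \right)} = \frac{1}{7} - 15 = - \frac{104}{7}$)
$o{\left(- \frac{9}{2} + \frac{7}{0 - -4} \right)} \left(-76\right) - 137 = \left(- \frac{104}{7}\right) \left(-76\right) - 137 = \frac{7904}{7} - 137 = \frac{6945}{7}$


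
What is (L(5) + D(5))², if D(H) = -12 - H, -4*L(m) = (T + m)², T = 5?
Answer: 1764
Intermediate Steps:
L(m) = -(5 + m)²/4
(L(5) + D(5))² = (-(5 + 5)²/4 + (-12 - 1*5))² = (-¼*10² + (-12 - 5))² = (-¼*100 - 17)² = (-25 - 17)² = (-42)² = 1764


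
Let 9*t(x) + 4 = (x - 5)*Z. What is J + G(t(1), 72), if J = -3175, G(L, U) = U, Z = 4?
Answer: -3103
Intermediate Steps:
t(x) = -8/3 + 4*x/9 (t(x) = -4/9 + ((x - 5)*4)/9 = -4/9 + ((-5 + x)*4)/9 = -4/9 + (-20 + 4*x)/9 = -4/9 + (-20/9 + 4*x/9) = -8/3 + 4*x/9)
J + G(t(1), 72) = -3175 + 72 = -3103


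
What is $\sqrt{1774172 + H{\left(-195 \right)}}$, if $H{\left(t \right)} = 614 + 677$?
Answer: $\sqrt{1775463} \approx 1332.5$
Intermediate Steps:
$H{\left(t \right)} = 1291$
$\sqrt{1774172 + H{\left(-195 \right)}} = \sqrt{1774172 + 1291} = \sqrt{1775463}$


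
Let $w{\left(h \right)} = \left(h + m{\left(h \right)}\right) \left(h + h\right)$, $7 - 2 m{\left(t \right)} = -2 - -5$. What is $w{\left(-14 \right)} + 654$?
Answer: $990$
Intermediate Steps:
$m{\left(t \right)} = 2$ ($m{\left(t \right)} = \frac{7}{2} - \frac{-2 - -5}{2} = \frac{7}{2} - \frac{-2 + 5}{2} = \frac{7}{2} - \frac{3}{2} = 2$)
$w{\left(h \right)} = 2 h \left(2 + h\right)$ ($w{\left(h \right)} = \left(h + 2\right) \left(h + h\right) = \left(2 + h\right) 2 h = 2 h \left(2 + h\right)$)
$w{\left(-14 \right)} + 654 = 2 \left(-14\right) \left(2 - 14\right) + 654 = 2 \left(-14\right) \left(-12\right) + 654 = 336 + 654 = 990$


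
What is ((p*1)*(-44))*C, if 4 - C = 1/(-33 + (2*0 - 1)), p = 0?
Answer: 0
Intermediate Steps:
C = 137/34 (C = 4 - 1/(-33 + (2*0 - 1)) = 4 - 1/(-33 + (0 - 1)) = 4 - 1/(-33 - 1) = 4 - 1/(-34) = 4 - 1*(-1/34) = 4 + 1/34 = 137/34 ≈ 4.0294)
((p*1)*(-44))*C = ((0*1)*(-44))*(137/34) = (0*(-44))*(137/34) = 0*(137/34) = 0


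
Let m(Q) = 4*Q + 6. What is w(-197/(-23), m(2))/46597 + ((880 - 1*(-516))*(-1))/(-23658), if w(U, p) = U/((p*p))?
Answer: 146623704961/2484791175804 ≈ 0.059008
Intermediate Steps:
m(Q) = 6 + 4*Q
w(U, p) = U/p**2 (w(U, p) = U/(p**2) = U/p**2)
w(-197/(-23), m(2))/46597 + ((880 - 1*(-516))*(-1))/(-23658) = ((-197/(-23))/(6 + 4*2)**2)/46597 + ((880 - 1*(-516))*(-1))/(-23658) = ((-197*(-1/23))/(6 + 8)**2)*(1/46597) + ((880 + 516)*(-1))*(-1/23658) = ((197/23)/14**2)*(1/46597) + (1396*(-1))*(-1/23658) = ((197/23)*(1/196))*(1/46597) - 1396*(-1/23658) = (197/4508)*(1/46597) + 698/11829 = 197/210059276 + 698/11829 = 146623704961/2484791175804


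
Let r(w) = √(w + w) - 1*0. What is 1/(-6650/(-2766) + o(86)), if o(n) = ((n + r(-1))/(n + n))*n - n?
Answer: -155294304/6306210161 - 1912689*I*√2/6306210161 ≈ -0.024626 - 0.00042893*I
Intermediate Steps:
r(w) = √2*√w (r(w) = √(2*w) + 0 = √2*√w + 0 = √2*√w)
o(n) = -n/2 + I*√2/2 (o(n) = ((n + √2*√(-1))/(n + n))*n - n = ((n + √2*I)/((2*n)))*n - n = ((n + I*√2)*(1/(2*n)))*n - n = ((n + I*√2)/(2*n))*n - n = (n/2 + I*√2/2) - n = -n/2 + I*√2/2)
1/(-6650/(-2766) + o(86)) = 1/(-6650/(-2766) + (-½*86 + I*√2/2)) = 1/(-6650*(-1/2766) + (-43 + I*√2/2)) = 1/(3325/1383 + (-43 + I*√2/2)) = 1/(-56144/1383 + I*√2/2)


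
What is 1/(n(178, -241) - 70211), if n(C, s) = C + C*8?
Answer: -1/68609 ≈ -1.4575e-5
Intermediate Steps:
n(C, s) = 9*C (n(C, s) = C + 8*C = 9*C)
1/(n(178, -241) - 70211) = 1/(9*178 - 70211) = 1/(1602 - 70211) = 1/(-68609) = -1/68609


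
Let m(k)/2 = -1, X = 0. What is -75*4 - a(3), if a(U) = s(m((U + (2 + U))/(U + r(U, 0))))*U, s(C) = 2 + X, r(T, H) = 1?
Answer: -306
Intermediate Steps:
m(k) = -2 (m(k) = 2*(-1) = -2)
s(C) = 2 (s(C) = 2 + 0 = 2)
a(U) = 2*U
-75*4 - a(3) = -75*4 - 2*3 = -300 - 1*6 = -300 - 6 = -306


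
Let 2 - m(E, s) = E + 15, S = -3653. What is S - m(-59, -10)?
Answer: -3699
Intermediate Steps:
m(E, s) = -13 - E (m(E, s) = 2 - (E + 15) = 2 - (15 + E) = 2 + (-15 - E) = -13 - E)
S - m(-59, -10) = -3653 - (-13 - 1*(-59)) = -3653 - (-13 + 59) = -3653 - 1*46 = -3653 - 46 = -3699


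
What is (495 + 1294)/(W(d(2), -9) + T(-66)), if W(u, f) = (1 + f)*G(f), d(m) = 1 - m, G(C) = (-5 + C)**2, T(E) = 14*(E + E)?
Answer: -1789/3416 ≈ -0.52371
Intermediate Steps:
T(E) = 28*E (T(E) = 14*(2*E) = 28*E)
W(u, f) = (-5 + f)**2*(1 + f) (W(u, f) = (1 + f)*(-5 + f)**2 = (-5 + f)**2*(1 + f))
(495 + 1294)/(W(d(2), -9) + T(-66)) = (495 + 1294)/((-5 - 9)**2*(1 - 9) + 28*(-66)) = 1789/((-14)**2*(-8) - 1848) = 1789/(196*(-8) - 1848) = 1789/(-1568 - 1848) = 1789/(-3416) = 1789*(-1/3416) = -1789/3416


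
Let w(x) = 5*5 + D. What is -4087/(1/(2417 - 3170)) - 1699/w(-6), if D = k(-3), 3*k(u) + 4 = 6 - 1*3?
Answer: 227730717/74 ≈ 3.0774e+6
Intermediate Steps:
k(u) = -⅓ (k(u) = -4/3 + (6 - 1*3)/3 = -4/3 + (6 - 3)/3 = -4/3 + (⅓)*3 = -4/3 + 1 = -⅓)
D = -⅓ ≈ -0.33333
w(x) = 74/3 (w(x) = 5*5 - ⅓ = 25 - ⅓ = 74/3)
-4087/(1/(2417 - 3170)) - 1699/w(-6) = -4087/(1/(2417 - 3170)) - 1699/74/3 = -4087/(1/(-753)) - 1699*3/74 = -4087/(-1/753) - 5097/74 = -4087*(-753) - 5097/74 = 3077511 - 5097/74 = 227730717/74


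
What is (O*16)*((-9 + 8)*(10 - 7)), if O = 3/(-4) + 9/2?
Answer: -180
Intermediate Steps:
O = 15/4 (O = 3*(-1/4) + 9*(1/2) = -3/4 + 9/2 = 15/4 ≈ 3.7500)
(O*16)*((-9 + 8)*(10 - 7)) = ((15/4)*16)*((-9 + 8)*(10 - 7)) = 60*(-1*3) = 60*(-3) = -180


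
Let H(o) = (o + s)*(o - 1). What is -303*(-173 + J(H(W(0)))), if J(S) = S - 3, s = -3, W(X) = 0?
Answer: 52419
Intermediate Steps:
H(o) = (-1 + o)*(-3 + o) (H(o) = (o - 3)*(o - 1) = (-3 + o)*(-1 + o) = (-1 + o)*(-3 + o))
J(S) = -3 + S
-303*(-173 + J(H(W(0)))) = -303*(-173 + (-3 + (3 + 0² - 4*0))) = -303*(-173 + (-3 + (3 + 0 + 0))) = -303*(-173 + (-3 + 3)) = -303*(-173 + 0) = -303*(-173) = 52419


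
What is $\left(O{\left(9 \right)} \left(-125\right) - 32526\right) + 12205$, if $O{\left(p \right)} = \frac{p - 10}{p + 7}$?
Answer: $- \frac{325011}{16} \approx -20313.0$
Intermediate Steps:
$O{\left(p \right)} = \frac{-10 + p}{7 + p}$
$\left(O{\left(9 \right)} \left(-125\right) - 32526\right) + 12205 = \left(\frac{-10 + 9}{7 + 9} \left(-125\right) - 32526\right) + 12205 = \left(\frac{1}{16} \left(-1\right) \left(-125\right) - 32526\right) + 12205 = \left(\left(- \frac{1}{16}\right) \left(-125\right) - 32526\right) + 12205 = \left(\frac{125}{16} - 32526\right) + 12205 = - \frac{520291}{16} + 12205 = - \frac{325011}{16}$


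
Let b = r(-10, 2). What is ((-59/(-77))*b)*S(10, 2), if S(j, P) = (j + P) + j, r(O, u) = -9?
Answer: -1062/7 ≈ -151.71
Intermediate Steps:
b = -9
S(j, P) = P + 2*j (S(j, P) = (P + j) + j = P + 2*j)
((-59/(-77))*b)*S(10, 2) = (-59/(-77)*(-9))*(2 + 2*10) = (-59*(-1/77)*(-9))*(2 + 20) = ((59/77)*(-9))*22 = -531/77*22 = -1062/7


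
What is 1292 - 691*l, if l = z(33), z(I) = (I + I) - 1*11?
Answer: -36713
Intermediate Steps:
z(I) = -11 + 2*I (z(I) = 2*I - 11 = -11 + 2*I)
l = 55 (l = -11 + 2*33 = -11 + 66 = 55)
1292 - 691*l = 1292 - 691*55 = 1292 - 38005 = -36713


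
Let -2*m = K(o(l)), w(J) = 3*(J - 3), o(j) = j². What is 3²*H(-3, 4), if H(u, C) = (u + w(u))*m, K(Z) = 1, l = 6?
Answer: 189/2 ≈ 94.500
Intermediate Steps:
w(J) = -9 + 3*J (w(J) = 3*(-3 + J) = -9 + 3*J)
m = -½ (m = -½*1 = -½ ≈ -0.50000)
H(u, C) = 9/2 - 2*u (H(u, C) = (u + (-9 + 3*u))*(-½) = (-9 + 4*u)*(-½) = 9/2 - 2*u)
3²*H(-3, 4) = 3²*(9/2 - 2*(-3)) = 9*(9/2 + 6) = 9*(21/2) = 189/2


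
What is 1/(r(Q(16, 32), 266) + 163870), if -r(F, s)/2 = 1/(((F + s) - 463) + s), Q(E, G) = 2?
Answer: 71/11634768 ≈ 6.1024e-6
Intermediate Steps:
r(F, s) = -2/(-463 + F + 2*s) (r(F, s) = -2/(((F + s) - 463) + s) = -2/((-463 + F + s) + s) = -2/(-463 + F + 2*s))
1/(r(Q(16, 32), 266) + 163870) = 1/(-2/(-463 + 2 + 2*266) + 163870) = 1/(-2/(-463 + 2 + 532) + 163870) = 1/(-2/71 + 163870) = 1/(11634768/71) = 71/11634768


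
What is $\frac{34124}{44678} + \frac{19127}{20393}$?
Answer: $\frac{775223419}{455559227} \approx 1.7017$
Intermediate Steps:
$\frac{34124}{44678} + \frac{19127}{20393} = 34124 \cdot \frac{1}{44678} + 19127 \cdot \frac{1}{20393} = \frac{17062}{22339} + \frac{19127}{20393} = \frac{775223419}{455559227}$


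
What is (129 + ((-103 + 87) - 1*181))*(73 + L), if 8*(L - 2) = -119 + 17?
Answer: -4233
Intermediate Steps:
L = -43/4 (L = 2 + (-119 + 17)/8 = 2 + (⅛)*(-102) = 2 - 51/4 = -43/4 ≈ -10.750)
(129 + ((-103 + 87) - 1*181))*(73 + L) = (129 + ((-103 + 87) - 1*181))*(73 - 43/4) = (129 + (-16 - 181))*(249/4) = (129 - 197)*(249/4) = -68*249/4 = -4233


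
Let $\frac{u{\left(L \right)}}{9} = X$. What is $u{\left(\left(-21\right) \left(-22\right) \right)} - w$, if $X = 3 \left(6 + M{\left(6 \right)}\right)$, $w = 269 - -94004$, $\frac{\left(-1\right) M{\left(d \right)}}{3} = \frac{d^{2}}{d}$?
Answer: $-94597$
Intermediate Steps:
$M{\left(d \right)} = - 3 d$ ($M{\left(d \right)} = - 3 \frac{d^{2}}{d} = - 3 d$)
$w = 94273$ ($w = 269 + 94004 = 94273$)
$X = -36$ ($X = 3 \left(6 - 18\right) = 3 \left(-12\right) = -36$)
$u{\left(L \right)} = -324$ ($u{\left(L \right)} = 9 \left(-36\right) = -324$)
$u{\left(\left(-21\right) \left(-22\right) \right)} - w = -324 - 94273 = -94597$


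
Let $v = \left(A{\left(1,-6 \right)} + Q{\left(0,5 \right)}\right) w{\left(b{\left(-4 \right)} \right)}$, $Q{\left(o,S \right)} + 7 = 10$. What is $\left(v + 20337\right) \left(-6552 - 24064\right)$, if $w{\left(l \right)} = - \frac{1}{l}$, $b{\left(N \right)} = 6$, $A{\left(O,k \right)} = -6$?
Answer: $-622652900$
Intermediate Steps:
$Q{\left(o,S \right)} = 3$ ($Q{\left(o,S \right)} = -7 + 10 = 3$)
$v = \frac{1}{2}$ ($v = \left(-6 + 3\right) \left(- \frac{1}{6}\right) = - 3 \left(\left(-1\right) \frac{1}{6}\right) = \left(-3\right) \left(- \frac{1}{6}\right) = \frac{1}{2} \approx 0.5$)
$\left(v + 20337\right) \left(-6552 - 24064\right) = \left(\frac{1}{2} + 20337\right) \left(-6552 - 24064\right) = \frac{40675}{2} \left(-30616\right) = -622652900$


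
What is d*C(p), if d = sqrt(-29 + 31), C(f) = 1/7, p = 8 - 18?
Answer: sqrt(2)/7 ≈ 0.20203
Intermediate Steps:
p = -10
C(f) = 1/7
d = sqrt(2) ≈ 1.4142
d*C(p) = sqrt(2)*(1/7) = sqrt(2)/7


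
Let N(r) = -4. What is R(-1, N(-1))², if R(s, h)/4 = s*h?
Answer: 256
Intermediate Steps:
R(s, h) = 4*h*s (R(s, h) = 4*(s*h) = 4*(h*s) = 4*h*s)
R(-1, N(-1))² = (4*(-4)*(-1))² = 16² = 256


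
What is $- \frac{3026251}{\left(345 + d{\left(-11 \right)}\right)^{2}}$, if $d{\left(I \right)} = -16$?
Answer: $- \frac{3026251}{108241} \approx -27.958$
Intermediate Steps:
$- \frac{3026251}{\left(345 + d{\left(-11 \right)}\right)^{2}} = - \frac{3026251}{\left(345 - 16\right)^{2}} = - \frac{3026251}{329^{2}} = - \frac{3026251}{108241}$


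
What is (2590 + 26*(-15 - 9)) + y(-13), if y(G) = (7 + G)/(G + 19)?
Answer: 1965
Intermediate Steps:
y(G) = (7 + G)/(19 + G)
(2590 + 26*(-15 - 9)) + y(-13) = (2590 + 26*(-15 - 9)) + (7 - 13)/(19 - 13) = (2590 + 26*(-24)) - 6/6 = (2590 - 624) + (⅙)*(-6) = 1966 - 1 = 1965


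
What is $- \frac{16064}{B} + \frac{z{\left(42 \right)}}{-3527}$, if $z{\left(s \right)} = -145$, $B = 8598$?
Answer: $- \frac{27705509}{15162573} \approx -1.8272$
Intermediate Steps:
$- \frac{16064}{B} + \frac{z{\left(42 \right)}}{-3527} = - \frac{16064}{8598} - \frac{145}{-3527} = \left(-16064\right) \frac{1}{8598} - - \frac{145}{3527} = - \frac{8032}{4299} + \frac{145}{3527} = - \frac{27705509}{15162573}$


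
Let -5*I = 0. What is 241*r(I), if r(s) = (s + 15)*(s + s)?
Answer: 0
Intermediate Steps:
I = 0 (I = -1/5*0 = 0)
r(s) = 2*s*(15 + s) (r(s) = (15 + s)*(2*s) = 2*s*(15 + s))
241*r(I) = 241*(2*0*(15 + 0)) = 241*(2*0*15) = 241*0 = 0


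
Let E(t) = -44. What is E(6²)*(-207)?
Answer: 9108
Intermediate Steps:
E(6²)*(-207) = -44*(-207) = 9108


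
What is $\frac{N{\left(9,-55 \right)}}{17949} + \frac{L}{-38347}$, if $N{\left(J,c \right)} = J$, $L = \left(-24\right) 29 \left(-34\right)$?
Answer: $- \frac{4563441}{7400971} \approx -0.6166$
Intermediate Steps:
$L = 23664$ ($L = \left(-696\right) \left(-34\right) = 23664$)
$\frac{N{\left(9,-55 \right)}}{17949} + \frac{L}{-38347} = \frac{9}{17949} + \frac{23664}{-38347} = 9 \cdot \frac{1}{17949} + 23664 \left(- \frac{1}{38347}\right) = \frac{3}{5983} - \frac{23664}{38347} = - \frac{4563441}{7400971}$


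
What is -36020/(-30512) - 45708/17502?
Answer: -31842519/22250876 ≈ -1.4311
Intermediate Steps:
-36020/(-30512) - 45708/17502 = -36020*(-1/30512) - 45708*1/17502 = 9005/7628 - 7618/2917 = -31842519/22250876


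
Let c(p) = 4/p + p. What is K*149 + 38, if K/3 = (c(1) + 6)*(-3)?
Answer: -14713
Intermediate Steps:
c(p) = p + 4/p
K = -99 (K = 3*(((1 + 4/1) + 6)*(-3)) = 3*(((1 + 4*1) + 6)*(-3)) = 3*(((1 + 4) + 6)*(-3)) = 3*((5 + 6)*(-3)) = 3*(11*(-3)) = 3*(-33) = -99)
K*149 + 38 = -99*149 + 38 = -14751 + 38 = -14713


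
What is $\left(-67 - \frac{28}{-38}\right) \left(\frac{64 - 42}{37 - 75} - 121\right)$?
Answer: $\frac{2908290}{361} \approx 8056.2$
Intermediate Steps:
$\left(-67 - \frac{28}{-38}\right) \left(\frac{64 - 42}{37 - 75} - 121\right) = \left(-67 - - \frac{14}{19}\right) \left(\frac{22}{-38} - 121\right) = \left(-67 + \frac{14}{19}\right) \left(22 \left(- \frac{1}{38}\right) - 121\right) = - \frac{1259 \left(- \frac{11}{19} - 121\right)}{19} = \left(- \frac{1259}{19}\right) \left(- \frac{2310}{19}\right) = \frac{2908290}{361}$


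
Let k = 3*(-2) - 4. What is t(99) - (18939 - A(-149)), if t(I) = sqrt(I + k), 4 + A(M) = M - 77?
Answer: -19169 + sqrt(89) ≈ -19160.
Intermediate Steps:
A(M) = -81 + M (A(M) = -4 + (M - 77) = -4 + (-77 + M) = -81 + M)
k = -10 (k = -6 - 4 = -10)
t(I) = sqrt(-10 + I) (t(I) = sqrt(I - 10) = sqrt(-10 + I))
t(99) - (18939 - A(-149)) = sqrt(-10 + 99) - (18939 - (-81 - 149)) = sqrt(89) - (18939 - 1*(-230)) = sqrt(89) - (18939 + 230) = sqrt(89) - 1*19169 = sqrt(89) - 19169 = -19169 + sqrt(89)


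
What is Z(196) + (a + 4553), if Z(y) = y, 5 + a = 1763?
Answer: 6507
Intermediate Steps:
a = 1758 (a = -5 + 1763 = 1758)
Z(196) + (a + 4553) = 196 + (1758 + 4553) = 196 + 6311 = 6507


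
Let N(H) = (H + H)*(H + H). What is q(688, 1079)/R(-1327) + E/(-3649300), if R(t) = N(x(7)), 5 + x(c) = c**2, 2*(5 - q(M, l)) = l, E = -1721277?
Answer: 5689509119/14130089600 ≈ 0.40265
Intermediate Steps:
q(M, l) = 5 - l/2
x(c) = -5 + c**2
N(H) = 4*H**2 (N(H) = (2*H)*(2*H) = 4*H**2)
R(t) = 7744 (R(t) = 4*(-5 + 7**2)**2 = 4*(-5 + 49)**2 = 4*44**2 = 4*1936 = 7744)
q(688, 1079)/R(-1327) + E/(-3649300) = (5 - 1/2*1079)/7744 - 1721277/(-3649300) = (5 - 1079/2)*(1/7744) - 1721277*(-1/3649300) = -1069/2*1/7744 + 1721277/3649300 = -1069/15488 + 1721277/3649300 = 5689509119/14130089600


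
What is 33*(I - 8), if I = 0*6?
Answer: -264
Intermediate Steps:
I = 0
33*(I - 8) = 33*(0 - 8) = 33*(-8) = -264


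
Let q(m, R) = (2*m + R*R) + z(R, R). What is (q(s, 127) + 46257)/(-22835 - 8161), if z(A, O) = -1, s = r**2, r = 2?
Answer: -62393/30996 ≈ -2.0129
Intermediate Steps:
s = 4 (s = 2**2 = 4)
q(m, R) = -1 + R**2 + 2*m (q(m, R) = (2*m + R*R) - 1 = (2*m + R**2) - 1 = (R**2 + 2*m) - 1 = -1 + R**2 + 2*m)
(q(s, 127) + 46257)/(-22835 - 8161) = ((-1 + 127**2 + 2*4) + 46257)/(-22835 - 8161) = ((-1 + 16129 + 8) + 46257)/(-30996) = (16136 + 46257)*(-1/30996) = 62393*(-1/30996) = -62393/30996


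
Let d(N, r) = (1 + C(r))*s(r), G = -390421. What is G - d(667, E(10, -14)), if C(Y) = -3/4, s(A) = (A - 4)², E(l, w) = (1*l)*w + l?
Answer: -394910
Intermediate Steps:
E(l, w) = l + l*w (E(l, w) = l*w + l = l + l*w)
s(A) = (-4 + A)²
C(Y) = -¾ (C(Y) = -3*¼ = -¾)
d(N, r) = (-4 + r)²/4 (d(N, r) = (1 - ¾)*(-4 + r)² = (-4 + r)²/4)
G - d(667, E(10, -14)) = -390421 - (-4 + 10*(1 - 14))²/4 = -390421 - (-4 + 10*(-13))²/4 = -390421 - (-4 - 130)²/4 = -390421 - (-134)²/4 = -390421 - 17956/4 = -390421 - 1*4489 = -390421 - 4489 = -394910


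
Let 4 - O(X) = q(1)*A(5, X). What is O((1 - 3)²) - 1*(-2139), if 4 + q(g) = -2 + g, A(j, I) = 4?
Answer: 2163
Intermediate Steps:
q(g) = -6 + g (q(g) = -4 + (-2 + g) = -6 + g)
O(X) = 24 (O(X) = 4 - (-6 + 1)*4 = 4 - (-5)*4 = 4 - 1*(-20) = 4 + 20 = 24)
O((1 - 3)²) - 1*(-2139) = 24 - 1*(-2139) = 24 + 2139 = 2163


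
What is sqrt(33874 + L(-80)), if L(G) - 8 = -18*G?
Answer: 29*sqrt(42) ≈ 187.94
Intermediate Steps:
L(G) = 8 - 18*G
sqrt(33874 + L(-80)) = sqrt(33874 + (8 - 18*(-80))) = sqrt(33874 + (8 + 1440)) = sqrt(33874 + 1448) = sqrt(35322) = 29*sqrt(42)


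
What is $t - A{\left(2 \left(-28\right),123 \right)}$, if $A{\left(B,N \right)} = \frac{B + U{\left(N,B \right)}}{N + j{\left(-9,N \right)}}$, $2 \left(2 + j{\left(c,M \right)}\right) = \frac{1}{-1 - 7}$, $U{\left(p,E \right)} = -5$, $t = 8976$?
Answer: $\frac{17369536}{1935} \approx 8976.5$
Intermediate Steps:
$j{\left(c,M \right)} = - \frac{33}{16}$ ($j{\left(c,M \right)} = -2 + \frac{1}{2 \left(-1 - 7\right)} = -2 + \frac{1}{2 \left(-8\right)} = -2 + \frac{1}{2} \left(- \frac{1}{8}\right) = -2 - \frac{1}{16} = - \frac{33}{16}$)
$A{\left(B,N \right)} = \frac{-5 + B}{- \frac{33}{16} + N}$ ($A{\left(B,N \right)} = \frac{B - 5}{N - \frac{33}{16}} = \frac{-5 + B}{- \frac{33}{16} + N}$)
$t - A{\left(2 \left(-28\right),123 \right)} = 8976 - \frac{16 \left(-5 + 2 \left(-28\right)\right)}{-33 + 16 \cdot 123} = 8976 - \frac{16 \left(-5 - 56\right)}{-33 + 1968} = 8976 - 16 \cdot \frac{1}{1935} \left(-61\right) = 8976 - - \frac{976}{1935} = 8976 + \frac{976}{1935} = \frac{17369536}{1935}$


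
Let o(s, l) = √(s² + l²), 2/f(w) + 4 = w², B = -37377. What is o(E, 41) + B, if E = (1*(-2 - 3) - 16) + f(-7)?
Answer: -37377 + 41*√2554/45 ≈ -37331.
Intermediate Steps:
f(w) = 2/(-4 + w²)
E = -943/45 (E = (1*(-2 - 3) - 16) + 2/(-4 + (-7)²) = (1*(-5) - 16) + 2/(-4 + 49) = (-5 - 16) + 2/45 = -21 + 2*(1/45) = -21 + 2/45 = -943/45 ≈ -20.956)
o(s, l) = √(l² + s²)
o(E, 41) + B = √(41² + (-943/45)²) - 37377 = √(1681 + 889249/2025) - 37377 = √(4293274/2025) - 37377 = 41*√2554/45 - 37377 = -37377 + 41*√2554/45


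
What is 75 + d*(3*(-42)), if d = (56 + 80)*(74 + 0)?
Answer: -1267989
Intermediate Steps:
d = 10064 (d = 136*74 = 10064)
75 + d*(3*(-42)) = 75 + 10064*(3*(-42)) = 75 + 10064*(-126) = 75 - 1268064 = -1267989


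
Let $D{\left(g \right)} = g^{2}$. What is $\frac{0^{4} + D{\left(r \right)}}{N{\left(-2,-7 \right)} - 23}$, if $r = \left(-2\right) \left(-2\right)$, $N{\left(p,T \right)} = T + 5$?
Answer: $- \frac{16}{25} \approx -0.64$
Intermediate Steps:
$N{\left(p,T \right)} = 5 + T$
$r = 4$
$\frac{0^{4} + D{\left(r \right)}}{N{\left(-2,-7 \right)} - 23} = \frac{0^{4} + 4^{2}}{\left(5 - 7\right) - 23} = \frac{0 + 16}{-2 - 23} = \frac{1}{-25} \cdot 16 = \left(- \frac{1}{25}\right) 16 = - \frac{16}{25}$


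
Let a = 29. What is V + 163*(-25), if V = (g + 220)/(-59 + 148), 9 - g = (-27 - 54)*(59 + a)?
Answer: -355318/89 ≈ -3992.3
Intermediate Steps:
g = 7137 (g = 9 - (-27 - 54)*(59 + 29) = 9 - (-81)*88 = 9 - 1*(-7128) = 9 + 7128 = 7137)
V = 7357/89 (V = (7137 + 220)/(-59 + 148) = 7357/89 ≈ 82.663)
V + 163*(-25) = 7357/89 + 163*(-25) = 7357/89 - 4075 = -355318/89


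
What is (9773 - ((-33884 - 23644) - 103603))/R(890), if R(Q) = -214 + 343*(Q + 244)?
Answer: 42726/97187 ≈ 0.43963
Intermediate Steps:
R(Q) = 83478 + 343*Q (R(Q) = -214 + 343*(244 + Q) = -214 + (83692 + 343*Q) = 83478 + 343*Q)
(9773 - ((-33884 - 23644) - 103603))/R(890) = (9773 - ((-33884 - 23644) - 103603))/(83478 + 343*890) = (9773 - (-57528 - 103603))/(83478 + 305270) = (9773 - 1*(-161131))/388748 = (9773 + 161131)*(1/388748) = 170904*(1/388748) = 42726/97187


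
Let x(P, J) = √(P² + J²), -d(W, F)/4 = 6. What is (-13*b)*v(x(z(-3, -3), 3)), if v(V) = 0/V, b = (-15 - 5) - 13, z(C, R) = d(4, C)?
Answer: 0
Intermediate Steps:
d(W, F) = -24 (d(W, F) = -4*6 = -24)
z(C, R) = -24
b = -33 (b = -20 - 13 = -33)
x(P, J) = √(J² + P²)
v(V) = 0
(-13*b)*v(x(z(-3, -3), 3)) = -13*(-33)*0 = 429*0 = 0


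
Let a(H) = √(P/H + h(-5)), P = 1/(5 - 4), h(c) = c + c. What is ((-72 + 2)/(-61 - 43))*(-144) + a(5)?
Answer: -1260/13 + 7*I*√5/5 ≈ -96.923 + 3.1305*I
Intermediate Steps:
h(c) = 2*c
P = 1 (P = 1/1 = 1)
a(H) = √(-10 + 1/H) (a(H) = √(1/H + 2*(-5)) = √(1/H - 10) = √(-10 + 1/H))
((-72 + 2)/(-61 - 43))*(-144) + a(5) = ((-72 + 2)/(-61 - 43))*(-144) + √(-10 + 1/5) = -70/(-104)*(-144) + √(-10 + ⅕) = -70*(-1/104)*(-144) + √(-49/5) = (35/52)*(-144) + 7*I*√5/5 = -1260/13 + 7*I*√5/5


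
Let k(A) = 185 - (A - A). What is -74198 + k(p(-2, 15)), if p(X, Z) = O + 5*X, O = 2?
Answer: -74013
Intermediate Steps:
p(X, Z) = 2 + 5*X
k(A) = 185 (k(A) = 185 - 1*0 = 185 + 0 = 185)
-74198 + k(p(-2, 15)) = -74198 + 185 = -74013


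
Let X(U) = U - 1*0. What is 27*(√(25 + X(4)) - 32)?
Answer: -864 + 27*√29 ≈ -718.60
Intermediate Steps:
X(U) = U (X(U) = U + 0 = U)
27*(√(25 + X(4)) - 32) = 27*(√(25 + 4) - 32) = 27*(√29 - 32) = 27*(-32 + √29) = -864 + 27*√29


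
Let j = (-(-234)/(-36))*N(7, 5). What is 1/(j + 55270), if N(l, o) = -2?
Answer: 1/55283 ≈ 1.8089e-5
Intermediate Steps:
j = 13 (j = -(-234)/(-36)*(-2) = -(-234)*(-1)/36*(-2) = -26*¼*(-2) = -13/2*(-2) = 13)
1/(j + 55270) = 1/(13 + 55270) = 1/55283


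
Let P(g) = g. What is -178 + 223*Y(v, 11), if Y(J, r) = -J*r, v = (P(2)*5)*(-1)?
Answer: 24352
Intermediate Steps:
v = -10 (v = (2*5)*(-1) = 10*(-1) = -10)
Y(J, r) = -J*r
-178 + 223*Y(v, 11) = -178 + 223*(-1*(-10)*11) = -178 + 223*110 = -178 + 24530 = 24352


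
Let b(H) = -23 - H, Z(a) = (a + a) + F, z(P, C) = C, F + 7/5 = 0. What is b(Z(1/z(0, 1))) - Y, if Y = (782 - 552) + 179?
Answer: -2163/5 ≈ -432.60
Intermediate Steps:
F = -7/5 (F = -7/5 + 0 = -7/5 ≈ -1.4000)
Z(a) = -7/5 + 2*a (Z(a) = (a + a) - 7/5 = 2*a - 7/5 = -7/5 + 2*a)
Y = 409 (Y = 230 + 179 = 409)
b(Z(1/z(0, 1))) - Y = (-23 - (-7/5 + 2/1)) - 1*409 = (-23 - (-7/5 + 2*1)) - 409 = (-23 - (-7/5 + 2)) - 409 = (-23 - 1*3/5) - 409 = (-23 - 3/5) - 409 = -118/5 - 409 = -2163/5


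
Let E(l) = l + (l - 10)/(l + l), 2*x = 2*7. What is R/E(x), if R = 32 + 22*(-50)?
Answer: -14952/95 ≈ -157.39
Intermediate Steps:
x = 7 (x = (2*7)/2 = (½)*14 = 7)
R = -1068 (R = 32 - 1100 = -1068)
E(l) = l + (-10 + l)/(2*l) (E(l) = l + (-10 + l)/((2*l)) = l + (-10 + l)*(1/(2*l)) = l + (-10 + l)/(2*l))
R/E(x) = -1068/(½ + 7 - 5/7) = -1068/95/14 = -1068*14/95 = -14952/95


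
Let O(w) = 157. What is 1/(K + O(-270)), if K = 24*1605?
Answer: 1/38677 ≈ 2.5855e-5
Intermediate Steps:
K = 38520
1/(K + O(-270)) = 1/(38520 + 157) = 1/38677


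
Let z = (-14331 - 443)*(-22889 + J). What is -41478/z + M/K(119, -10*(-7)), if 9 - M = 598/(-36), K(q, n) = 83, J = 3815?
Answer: 65184487/211349457 ≈ 0.30842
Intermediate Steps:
M = 461/18 (M = 9 - 598/(-36) = 9 - 598*(-1)/36 = 9 - 1*(-299/18) = 9 + 299/18 = 461/18 ≈ 25.611)
z = 281799276 (z = (-14331 - 443)*(-22889 + 3815) = -14774*(-19074) = 281799276)
-41478/z + M/K(119, -10*(-7)) = -41478/281799276 + (461/18)/83 = -41478*1/281799276 + (461/18)*(1/83) = -6913/46966546 + 461/1494 = 65184487/211349457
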